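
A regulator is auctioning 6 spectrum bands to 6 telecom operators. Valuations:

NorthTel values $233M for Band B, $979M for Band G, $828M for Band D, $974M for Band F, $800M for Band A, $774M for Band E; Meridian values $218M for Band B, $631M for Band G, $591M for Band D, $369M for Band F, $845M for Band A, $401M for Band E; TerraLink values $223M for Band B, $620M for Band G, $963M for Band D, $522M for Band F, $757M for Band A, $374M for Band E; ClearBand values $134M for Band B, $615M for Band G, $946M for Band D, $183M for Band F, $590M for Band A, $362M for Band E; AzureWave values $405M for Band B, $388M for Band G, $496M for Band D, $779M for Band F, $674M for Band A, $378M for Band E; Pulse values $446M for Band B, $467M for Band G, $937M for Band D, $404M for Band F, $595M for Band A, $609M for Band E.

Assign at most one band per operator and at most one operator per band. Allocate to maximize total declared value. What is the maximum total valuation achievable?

Maximum total: $4422M

This is a one-to-one assignment (maximum-weight bipartite matching).
Optimal: NorthTel→Band E ($774M), Meridian→Band A ($845M), TerraLink→Band D ($963M), ClearBand→Band G ($615M), AzureWave→Band F ($779M), Pulse→Band B ($446M) — total 774+845+963+615+779+446 = $4422M.
Next-best assignment: NorthTel→Band F, Meridian→Band A, TerraLink→Band D, ClearBand→Band G, AzureWave→Band B, Pulse→Band E = $4411M.
Swapping TerraLink↔AzureWave (TerraLink→Band F $522M, AzureWave→Band D $496M) loses 724.
Checked against all permutations: $4422M is optimal.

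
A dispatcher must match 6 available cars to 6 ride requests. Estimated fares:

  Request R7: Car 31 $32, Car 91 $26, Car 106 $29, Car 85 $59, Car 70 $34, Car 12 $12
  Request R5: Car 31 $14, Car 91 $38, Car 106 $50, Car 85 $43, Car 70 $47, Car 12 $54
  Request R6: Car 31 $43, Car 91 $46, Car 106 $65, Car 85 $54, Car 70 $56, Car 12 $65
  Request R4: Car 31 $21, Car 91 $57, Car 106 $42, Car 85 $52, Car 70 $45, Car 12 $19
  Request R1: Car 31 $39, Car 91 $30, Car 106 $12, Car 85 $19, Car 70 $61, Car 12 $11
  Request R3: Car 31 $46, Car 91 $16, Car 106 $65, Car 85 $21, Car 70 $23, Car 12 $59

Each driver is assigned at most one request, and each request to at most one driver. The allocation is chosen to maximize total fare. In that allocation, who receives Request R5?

Optimal: Car 31→Request R3 ($46), Car 91→Request R4 ($57), Car 106→Request R6 ($65), Car 85→Request R7 ($59), Car 70→Request R1 ($61), Car 12→Request R5 ($54) — total 46+57+65+59+61+54 = $342.
Max-entry greedy (repeatedly take the single best remaining cell) gives $315, worse by 27.
Car 12's own top request is Request R6 ($65), but forcing Car 12→Request R6 and reassigning the rest optimally gives only $338 — worse by 4.

Car 12 receives Request R5.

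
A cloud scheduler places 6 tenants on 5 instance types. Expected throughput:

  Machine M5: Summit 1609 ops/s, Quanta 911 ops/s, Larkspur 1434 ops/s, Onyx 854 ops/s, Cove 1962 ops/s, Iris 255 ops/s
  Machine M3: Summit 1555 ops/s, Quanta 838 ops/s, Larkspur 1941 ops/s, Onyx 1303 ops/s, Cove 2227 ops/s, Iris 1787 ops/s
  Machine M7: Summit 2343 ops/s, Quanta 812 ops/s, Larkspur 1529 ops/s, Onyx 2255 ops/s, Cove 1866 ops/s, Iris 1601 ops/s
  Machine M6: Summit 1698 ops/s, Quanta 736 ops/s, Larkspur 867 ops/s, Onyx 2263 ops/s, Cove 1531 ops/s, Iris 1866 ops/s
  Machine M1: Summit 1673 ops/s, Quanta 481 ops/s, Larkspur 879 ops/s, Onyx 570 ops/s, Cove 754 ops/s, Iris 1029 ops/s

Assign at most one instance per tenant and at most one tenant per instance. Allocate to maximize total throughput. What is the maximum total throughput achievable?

This is the linear assignment problem.
Optimal: Cove→Machine M5 (1962 ops/s), Larkspur→Machine M3 (1941 ops/s), Onyx→Machine M7 (2255 ops/s), Iris→Machine M6 (1866 ops/s), Summit→Machine M1 (1673 ops/s) — total 1962+1941+2255+1866+1673 = 9697 ops/s.
Next-best assignment: Cove→Machine M5, Larkspur→Machine M3, Summit→Machine M7, Onyx→Machine M6, Iris→Machine M1 = 9538 ops/s.
Swapping Onyx↔Larkspur (Onyx→Machine M3 1303 ops/s, Larkspur→Machine M7 1529 ops/s) loses 1364.

Max total: 9697 ops/s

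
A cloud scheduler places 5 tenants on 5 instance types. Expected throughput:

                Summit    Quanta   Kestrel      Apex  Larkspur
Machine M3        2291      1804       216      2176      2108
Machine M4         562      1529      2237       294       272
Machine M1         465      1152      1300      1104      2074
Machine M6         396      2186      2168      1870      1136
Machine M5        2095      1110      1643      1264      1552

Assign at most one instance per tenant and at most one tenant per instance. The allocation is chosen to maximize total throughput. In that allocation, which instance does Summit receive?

Optimal: Summit→Machine M5 (2095 ops/s), Quanta→Machine M6 (2186 ops/s), Kestrel→Machine M4 (2237 ops/s), Apex→Machine M3 (2176 ops/s), Larkspur→Machine M1 (2074 ops/s) — total 2095+2186+2237+2176+2074 = 10768 ops/s.
Column-greedy (each instance in turn goes to its best remaining tenant) gives 10052 ops/s, worse by 716.
Next-best assignment: Summit→Machine M5, Quanta→Machine M3, Kestrel→Machine M4, Apex→Machine M6, Larkspur→Machine M1 = 10080 ops/s.
Checked against all permutations: 10768 ops/s is optimal.
Summit's own top instance is Machine M3 (2291 ops/s), but forcing Summit→Machine M3 and reassigning the rest optimally gives only 10052 ops/s — worse by 716.

Summit receives Machine M5.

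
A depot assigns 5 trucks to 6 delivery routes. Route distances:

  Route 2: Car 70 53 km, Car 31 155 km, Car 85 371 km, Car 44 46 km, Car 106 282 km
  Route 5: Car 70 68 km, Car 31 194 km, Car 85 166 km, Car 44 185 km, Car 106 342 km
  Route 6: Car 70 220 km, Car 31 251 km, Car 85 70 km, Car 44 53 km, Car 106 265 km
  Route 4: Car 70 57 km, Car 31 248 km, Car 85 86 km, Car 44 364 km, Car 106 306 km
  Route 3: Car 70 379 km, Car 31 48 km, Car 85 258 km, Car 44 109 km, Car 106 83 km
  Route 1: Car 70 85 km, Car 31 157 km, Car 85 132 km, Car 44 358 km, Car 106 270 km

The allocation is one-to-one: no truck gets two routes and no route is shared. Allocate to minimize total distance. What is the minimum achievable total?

Min total: 413 km

This is a one-to-one assignment (minimum-cost bipartite matching).
Optimal: Car 70→Route 4 (57 km), Car 31→Route 1 (157 km), Car 85→Route 6 (70 km), Car 44→Route 2 (46 km), Car 106→Route 3 (83 km) — total 57+157+70+46+83 = 413 km.
Column-greedy (each route in turn goes to its cheapest remaining truck) gives 515 km, worse by 102.
Swapping Car 70↔Car 106 (Car 70→Route 3 379 km, Car 106→Route 4 306 km) adds 545.
No other one-to-one assignment undercuts 413 km.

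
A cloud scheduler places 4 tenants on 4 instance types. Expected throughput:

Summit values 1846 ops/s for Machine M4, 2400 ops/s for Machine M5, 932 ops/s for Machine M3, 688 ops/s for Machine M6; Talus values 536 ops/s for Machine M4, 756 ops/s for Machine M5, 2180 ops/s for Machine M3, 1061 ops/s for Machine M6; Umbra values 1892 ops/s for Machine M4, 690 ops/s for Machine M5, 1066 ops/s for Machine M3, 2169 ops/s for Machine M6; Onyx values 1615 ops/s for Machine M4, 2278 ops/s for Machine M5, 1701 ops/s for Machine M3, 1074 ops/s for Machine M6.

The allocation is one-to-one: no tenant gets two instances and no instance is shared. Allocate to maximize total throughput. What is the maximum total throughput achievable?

This is a one-to-one assignment (maximum-weight bipartite matching).
Optimal: Summit→Machine M4 (1846 ops/s), Talus→Machine M3 (2180 ops/s), Umbra→Machine M6 (2169 ops/s), Onyx→Machine M5 (2278 ops/s) — total 1846+2180+2169+2278 = 8473 ops/s.
Next-best assignment: Summit→Machine M5, Talus→Machine M3, Umbra→Machine M6, Onyx→Machine M4 = 8364 ops/s.

Maximum total: 8473 ops/s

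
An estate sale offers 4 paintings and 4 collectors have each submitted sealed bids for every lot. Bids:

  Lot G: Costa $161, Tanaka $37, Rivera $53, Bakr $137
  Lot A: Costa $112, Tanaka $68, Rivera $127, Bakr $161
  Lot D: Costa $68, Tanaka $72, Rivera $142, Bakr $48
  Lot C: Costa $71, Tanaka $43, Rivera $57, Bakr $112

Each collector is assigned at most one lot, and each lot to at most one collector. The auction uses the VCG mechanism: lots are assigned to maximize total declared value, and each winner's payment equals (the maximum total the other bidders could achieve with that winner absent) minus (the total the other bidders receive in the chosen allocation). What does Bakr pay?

Efficient allocation: Costa→Lot G ($161), Tanaka→Lot C ($43), Rivera→Lot D ($142), Bakr→Lot A ($161); total welfare W = $507.
Bakr receives Lot A at value $161, so the others get W − 161 = $346.
Without Bakr: best allocation of the remaining 3 bidders over all 4 lots is Costa→Lot G ($161), Tanaka→Lot A ($68), Rivera→Lot D ($142), total $371.
VCG payment = (others' best without Bakr) − (others' welfare with Bakr) = 371 − 346 = $25.

Bakr pays $25.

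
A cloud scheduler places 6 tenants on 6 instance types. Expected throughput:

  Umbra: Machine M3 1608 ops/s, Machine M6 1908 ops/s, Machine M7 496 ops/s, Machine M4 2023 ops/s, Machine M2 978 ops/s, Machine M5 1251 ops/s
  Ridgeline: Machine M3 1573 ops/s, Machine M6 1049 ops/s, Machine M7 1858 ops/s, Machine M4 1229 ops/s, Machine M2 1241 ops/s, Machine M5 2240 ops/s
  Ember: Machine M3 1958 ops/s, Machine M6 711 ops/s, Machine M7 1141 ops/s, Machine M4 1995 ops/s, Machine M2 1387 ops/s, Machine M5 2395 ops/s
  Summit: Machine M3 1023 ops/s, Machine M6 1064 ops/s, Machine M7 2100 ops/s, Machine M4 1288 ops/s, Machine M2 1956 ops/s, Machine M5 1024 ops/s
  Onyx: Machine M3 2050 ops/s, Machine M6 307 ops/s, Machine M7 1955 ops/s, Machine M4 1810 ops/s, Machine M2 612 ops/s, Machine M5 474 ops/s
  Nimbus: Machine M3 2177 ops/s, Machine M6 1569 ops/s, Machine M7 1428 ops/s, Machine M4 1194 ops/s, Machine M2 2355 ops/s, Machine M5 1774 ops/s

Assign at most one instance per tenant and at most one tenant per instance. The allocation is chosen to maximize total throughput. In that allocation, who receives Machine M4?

Ember receives Machine M4.

Optimal: Umbra→Machine M6 (1908 ops/s), Ridgeline→Machine M5 (2240 ops/s), Ember→Machine M4 (1995 ops/s), Summit→Machine M7 (2100 ops/s), Onyx→Machine M3 (2050 ops/s), Nimbus→Machine M2 (2355 ops/s) — total 1908+2240+1995+2100+2050+2355 = 12648 ops/s.
Ember's own top instance is Machine M5 (2395 ops/s), but forcing Ember→Machine M5 and reassigning the rest optimally gives only 12141 ops/s — worse by 507.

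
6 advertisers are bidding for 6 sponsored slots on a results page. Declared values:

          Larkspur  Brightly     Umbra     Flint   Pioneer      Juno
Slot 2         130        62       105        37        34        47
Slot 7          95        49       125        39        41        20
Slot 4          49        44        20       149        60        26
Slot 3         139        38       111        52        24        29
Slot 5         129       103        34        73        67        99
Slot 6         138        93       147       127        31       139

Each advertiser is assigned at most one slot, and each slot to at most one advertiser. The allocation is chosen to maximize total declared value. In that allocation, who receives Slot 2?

Optimal: Larkspur→Slot 3 ($139), Brightly→Slot 5 ($103), Umbra→Slot 7 ($125), Flint→Slot 4 ($149), Pioneer→Slot 2 ($34), Juno→Slot 6 ($139) — total 139+103+125+149+34+139 = $689.
Row-greedy (each advertiser in turn takes its best remaining slot) gives $626, worse by 63.
Next-best assignment: Larkspur→Slot 3, Brightly→Slot 2, Umbra→Slot 7, Flint→Slot 4, Pioneer→Slot 5, Juno→Slot 6 = $681.
Swapping Umbra↔Pioneer (Umbra→Slot 2 $105, Pioneer→Slot 7 $41) loses 13.
Every other assignment is strictly worse.
Pioneer's own top slot is Slot 5 ($67), but forcing Pioneer→Slot 5 and reassigning the rest optimally gives only $681 — worse by 8.

Pioneer receives Slot 2.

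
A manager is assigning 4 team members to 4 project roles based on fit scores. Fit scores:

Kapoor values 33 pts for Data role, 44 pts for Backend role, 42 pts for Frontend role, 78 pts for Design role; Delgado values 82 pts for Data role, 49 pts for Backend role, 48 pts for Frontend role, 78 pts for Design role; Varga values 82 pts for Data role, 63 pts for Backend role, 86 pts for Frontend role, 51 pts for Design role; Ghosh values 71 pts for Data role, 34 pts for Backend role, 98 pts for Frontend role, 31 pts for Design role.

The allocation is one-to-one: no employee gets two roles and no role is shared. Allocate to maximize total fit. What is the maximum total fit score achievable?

Maximum total: 321 pts

Treat this as an assignment problem: match each employee to one role.
Optimal: Kapoor→Design role (78 pts), Delgado→Data role (82 pts), Varga→Backend role (63 pts), Ghosh→Frontend role (98 pts) — total 78+82+63+98 = 321 pts.
Row-greedy (each employee in turn takes its best remaining role) gives 280 pts, worse by 41.
Next-best assignment: Kapoor→Design role, Delgado→Backend role, Varga→Data role, Ghosh→Frontend role = 307 pts.
No other one-to-one assignment exceeds 321 pts.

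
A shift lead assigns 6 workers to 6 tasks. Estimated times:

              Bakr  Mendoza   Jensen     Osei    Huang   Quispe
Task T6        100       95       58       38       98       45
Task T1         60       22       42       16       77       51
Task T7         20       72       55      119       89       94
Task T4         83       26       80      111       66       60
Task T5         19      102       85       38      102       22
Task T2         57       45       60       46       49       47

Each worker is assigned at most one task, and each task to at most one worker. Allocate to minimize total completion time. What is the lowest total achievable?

Optimal: Bakr→Task T7 (20 min), Mendoza→Task T4 (26 min), Jensen→Task T6 (58 min), Osei→Task T1 (16 min), Huang→Task T2 (49 min), Quispe→Task T5 (22 min) — total 20+26+58+16+49+22 = 191 min.
Column-greedy (each task in turn goes to its cheapest remaining worker) gives 274 min, worse by 83.
Next-best assignment: Bakr→Task T7, Mendoza→Task T4, Jensen→Task T1, Osei→Task T6, Huang→Task T2, Quispe→Task T5 = 197 min.
Checked against all permutations: 191 min is optimal.

Minimum total: 191 min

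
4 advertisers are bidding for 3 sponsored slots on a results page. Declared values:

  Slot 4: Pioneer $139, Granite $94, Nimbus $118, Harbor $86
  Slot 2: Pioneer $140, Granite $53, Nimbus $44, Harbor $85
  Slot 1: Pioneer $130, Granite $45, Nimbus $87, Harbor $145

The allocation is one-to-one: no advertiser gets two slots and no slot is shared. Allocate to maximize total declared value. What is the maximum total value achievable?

Optimal: Nimbus→Slot 4 ($118), Pioneer→Slot 2 ($140), Harbor→Slot 1 ($145) — total 118+140+145 = $403.
Next-best assignment: Granite→Slot 4, Pioneer→Slot 2, Harbor→Slot 1 = $379.
Swapping Pioneer↔Nimbus (Pioneer→Slot 4 $139, Nimbus→Slot 2 $44) loses 75.
Every other assignment is strictly worse.

Maximum total: $403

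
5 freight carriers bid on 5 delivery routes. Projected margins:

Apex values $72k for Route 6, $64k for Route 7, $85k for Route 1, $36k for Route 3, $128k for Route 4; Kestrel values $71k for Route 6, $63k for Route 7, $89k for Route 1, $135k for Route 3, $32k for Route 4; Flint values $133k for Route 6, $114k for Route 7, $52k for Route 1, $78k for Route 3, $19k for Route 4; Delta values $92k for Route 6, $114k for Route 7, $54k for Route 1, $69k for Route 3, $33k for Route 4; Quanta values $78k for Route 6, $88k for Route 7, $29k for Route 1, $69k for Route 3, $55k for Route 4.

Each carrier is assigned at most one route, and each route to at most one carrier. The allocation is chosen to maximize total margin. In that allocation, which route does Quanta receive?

Quanta receives Route 1.

Optimal: Apex→Route 4 ($128k), Kestrel→Route 3 ($135k), Flint→Route 6 ($133k), Delta→Route 7 ($114k), Quanta→Route 1 ($29k) — total 128+135+133+114+29 = $539k.
Quanta's own top route is Route 7 ($88k), but forcing Quanta→Route 7 and reassigning the rest optimally gives only $538k — worse by 1.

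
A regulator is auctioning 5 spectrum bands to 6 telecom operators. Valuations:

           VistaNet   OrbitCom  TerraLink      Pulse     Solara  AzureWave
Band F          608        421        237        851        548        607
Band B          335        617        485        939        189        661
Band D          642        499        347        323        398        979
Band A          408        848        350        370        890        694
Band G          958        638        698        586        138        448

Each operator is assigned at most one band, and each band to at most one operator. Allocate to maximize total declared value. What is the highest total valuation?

Max total: $4295M

Treat this as an assignment problem: match each operator to one band.
Optimal: Pulse→Band F ($851M), OrbitCom→Band B ($617M), AzureWave→Band D ($979M), Solara→Band A ($890M), VistaNet→Band G ($958M) — total 851+617+979+890+958 = $4295M.
Max-entry greedy (repeatedly take the single best remaining cell) gives $4187M, worse by 108.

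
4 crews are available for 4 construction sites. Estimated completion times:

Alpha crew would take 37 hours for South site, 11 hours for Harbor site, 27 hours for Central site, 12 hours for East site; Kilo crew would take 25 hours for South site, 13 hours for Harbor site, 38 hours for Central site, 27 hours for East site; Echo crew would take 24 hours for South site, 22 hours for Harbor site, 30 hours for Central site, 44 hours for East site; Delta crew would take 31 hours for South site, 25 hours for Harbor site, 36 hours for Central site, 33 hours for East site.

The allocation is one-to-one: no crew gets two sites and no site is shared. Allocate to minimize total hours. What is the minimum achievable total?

Minimum total: 85 hours

Optimal: Alpha crew→East site (12 hours), Kilo crew→Harbor site (13 hours), Echo crew→South site (24 hours), Delta crew→Central site (36 hours) — total 12+13+24+36 = 85 hours.
Column-greedy (each site in turn goes to its cheapest remaining crew) gives 98 hours, worse by 13.
Next-best assignment: Alpha crew→East site, Kilo crew→Harbor site, Echo crew→Central site, Delta crew→South site = 86 hours.
No other one-to-one assignment undercuts 85 hours.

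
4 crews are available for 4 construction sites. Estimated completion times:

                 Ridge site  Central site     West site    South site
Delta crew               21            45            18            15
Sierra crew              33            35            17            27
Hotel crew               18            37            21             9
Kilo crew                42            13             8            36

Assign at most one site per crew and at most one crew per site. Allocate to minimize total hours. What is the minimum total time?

This is the linear assignment problem.
Optimal: Delta crew→Ridge site (21 hours), Sierra crew→West site (17 hours), Hotel crew→South site (9 hours), Kilo crew→Central site (13 hours) — total 21+17+9+13 = 60 hours.
Column-greedy (each site in turn goes to its cheapest remaining crew) gives 63 hours, worse by 3.
Every other assignment is strictly worse.

Min total: 60 hours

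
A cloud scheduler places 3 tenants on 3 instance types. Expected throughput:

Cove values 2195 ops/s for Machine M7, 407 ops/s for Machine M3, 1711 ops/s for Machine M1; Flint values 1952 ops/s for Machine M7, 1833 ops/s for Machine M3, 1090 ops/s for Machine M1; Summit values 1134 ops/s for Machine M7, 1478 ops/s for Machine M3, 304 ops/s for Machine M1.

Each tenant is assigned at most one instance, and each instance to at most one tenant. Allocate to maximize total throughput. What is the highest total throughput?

Optimal: Cove→Machine M1 (1711 ops/s), Flint→Machine M7 (1952 ops/s), Summit→Machine M3 (1478 ops/s) — total 1711+1952+1478 = 5141 ops/s.
Swapping Flint↔Cove (Flint→Machine M1 1090 ops/s, Cove→Machine M7 2195 ops/s) loses 378.

Maximum total: 5141 ops/s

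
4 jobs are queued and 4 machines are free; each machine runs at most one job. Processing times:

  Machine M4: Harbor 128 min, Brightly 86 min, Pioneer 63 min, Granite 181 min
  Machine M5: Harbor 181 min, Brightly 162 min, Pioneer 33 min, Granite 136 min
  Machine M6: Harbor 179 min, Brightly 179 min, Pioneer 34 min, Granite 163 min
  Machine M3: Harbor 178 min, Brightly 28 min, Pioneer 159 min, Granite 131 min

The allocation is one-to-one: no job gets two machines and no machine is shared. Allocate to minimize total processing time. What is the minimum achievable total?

Optimal: Harbor→Machine M4 (128 min), Brightly→Machine M3 (28 min), Pioneer→Machine M6 (34 min), Granite→Machine M5 (136 min) — total 128+28+34+136 = 326 min.
Row-greedy (each job in turn takes its cheapest remaining machine) gives 352 min, worse by 26.
Next-best assignment: Harbor→Machine M4, Brightly→Machine M3, Pioneer→Machine M5, Granite→Machine M6 = 352 min.
Swapping Harbor↔Granite (Harbor→Machine M5 181 min, Granite→Machine M4 181 min) adds 98.
Every other assignment is strictly worse.

Min total: 326 min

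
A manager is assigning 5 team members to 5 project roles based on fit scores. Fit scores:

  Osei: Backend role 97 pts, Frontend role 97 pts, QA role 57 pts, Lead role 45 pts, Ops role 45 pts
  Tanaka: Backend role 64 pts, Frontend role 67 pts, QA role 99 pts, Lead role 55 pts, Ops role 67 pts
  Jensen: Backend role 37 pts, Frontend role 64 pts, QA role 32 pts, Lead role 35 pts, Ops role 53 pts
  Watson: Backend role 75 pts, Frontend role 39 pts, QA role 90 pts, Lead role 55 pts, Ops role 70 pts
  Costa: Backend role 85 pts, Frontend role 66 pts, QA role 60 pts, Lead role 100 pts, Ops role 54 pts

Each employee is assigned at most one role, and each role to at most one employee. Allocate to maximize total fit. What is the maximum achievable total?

Optimal: Osei→Backend role (97 pts), Tanaka→QA role (99 pts), Jensen→Frontend role (64 pts), Watson→Ops role (70 pts), Costa→Lead role (100 pts) — total 97+99+64+70+100 = 430 pts.
Column-greedy (each role in turn goes to its best remaining employee) gives 407 pts, worse by 23.

Max total: 430 pts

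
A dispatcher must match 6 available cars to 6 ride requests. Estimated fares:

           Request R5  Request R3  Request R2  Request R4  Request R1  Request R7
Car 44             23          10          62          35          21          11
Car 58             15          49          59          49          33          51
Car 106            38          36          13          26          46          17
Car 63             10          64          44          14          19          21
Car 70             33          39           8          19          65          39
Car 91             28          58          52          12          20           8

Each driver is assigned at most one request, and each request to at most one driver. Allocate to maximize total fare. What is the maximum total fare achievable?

Optimal: Car 44→Request R4 ($35), Car 58→Request R7 ($51), Car 106→Request R5 ($38), Car 63→Request R3 ($64), Car 70→Request R1 ($65), Car 91→Request R2 ($52) — total 35+51+38+64+65+52 = $305.
Column-greedy (each request in turn goes to its best remaining driver) gives $286, worse by 19.
Every other assignment is strictly worse.

Maximum total: $305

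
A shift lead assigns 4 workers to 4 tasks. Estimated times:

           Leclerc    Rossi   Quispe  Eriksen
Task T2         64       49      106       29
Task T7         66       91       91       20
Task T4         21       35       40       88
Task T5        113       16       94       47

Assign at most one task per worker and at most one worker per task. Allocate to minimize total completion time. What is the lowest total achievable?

Min total: 140 min

Optimal: Leclerc→Task T2 (64 min), Rossi→Task T5 (16 min), Quispe→Task T4 (40 min), Eriksen→Task T7 (20 min) — total 64+16+40+20 = 140 min.
Column-greedy (each task in turn goes to its cheapest remaining worker) gives 224 min, worse by 84.
Checked against all permutations: 140 min is optimal.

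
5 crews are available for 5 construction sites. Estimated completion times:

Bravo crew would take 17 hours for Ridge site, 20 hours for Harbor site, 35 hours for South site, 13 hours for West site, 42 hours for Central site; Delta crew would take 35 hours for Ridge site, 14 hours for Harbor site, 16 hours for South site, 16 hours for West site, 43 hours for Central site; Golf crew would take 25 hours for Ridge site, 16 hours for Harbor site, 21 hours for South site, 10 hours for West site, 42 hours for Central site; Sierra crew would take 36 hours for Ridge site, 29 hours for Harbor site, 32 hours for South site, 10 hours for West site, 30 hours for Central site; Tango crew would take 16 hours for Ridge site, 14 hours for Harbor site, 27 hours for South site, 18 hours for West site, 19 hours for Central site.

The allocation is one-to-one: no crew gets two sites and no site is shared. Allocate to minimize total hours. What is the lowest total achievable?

Min total: 78 hours

This is a one-to-one assignment (minimum-cost bipartite matching).
Optimal: Bravo crew→Ridge site (17 hours), Delta crew→South site (16 hours), Golf crew→Harbor site (16 hours), Sierra crew→West site (10 hours), Tango crew→Central site (19 hours) — total 17+16+16+10+19 = 78 hours.
Row-greedy (each crew in turn takes its cheapest remaining site) gives 94 hours, worse by 16.
Next-best assignment: Bravo crew→Ridge site, Delta crew→Harbor site, Golf crew→South site, Sierra crew→West site, Tango crew→Central site = 81 hours.
Swapping Golf crew↔Tango crew (Golf crew→Central site 42 hours, Tango crew→Harbor site 14 hours) adds 21.
Every other assignment is strictly worse.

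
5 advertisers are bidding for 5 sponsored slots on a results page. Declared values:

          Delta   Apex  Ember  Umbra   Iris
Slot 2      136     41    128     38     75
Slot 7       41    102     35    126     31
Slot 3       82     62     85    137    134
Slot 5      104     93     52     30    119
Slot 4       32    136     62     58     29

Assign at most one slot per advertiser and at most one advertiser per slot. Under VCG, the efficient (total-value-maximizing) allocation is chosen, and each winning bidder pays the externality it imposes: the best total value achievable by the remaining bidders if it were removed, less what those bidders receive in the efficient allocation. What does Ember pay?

Ember pays $32.

Efficient allocation: Delta→Slot 5 ($104), Apex→Slot 4 ($136), Ember→Slot 2 ($128), Umbra→Slot 7 ($126), Iris→Slot 3 ($134); total welfare W = $628.
Ember receives Slot 2 at value $128, so the others get W − 128 = $500.
Without Ember: best allocation of the remaining 4 bidders over all 5 slots is Delta→Slot 2 ($136), Apex→Slot 4 ($136), Umbra→Slot 7 ($126), Iris→Slot 3 ($134), total $532.
VCG payment = (others' best without Ember) − (others' welfare with Ember) = 532 − 500 = $32.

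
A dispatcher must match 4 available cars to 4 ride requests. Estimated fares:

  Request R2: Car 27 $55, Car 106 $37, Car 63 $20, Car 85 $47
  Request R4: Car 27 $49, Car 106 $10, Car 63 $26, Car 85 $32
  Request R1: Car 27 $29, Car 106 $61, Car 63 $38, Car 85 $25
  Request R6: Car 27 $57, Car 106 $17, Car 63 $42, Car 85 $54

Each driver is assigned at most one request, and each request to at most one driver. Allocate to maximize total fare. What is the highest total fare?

Maximum total: $199

Optimal: Car 27→Request R4 ($49), Car 106→Request R1 ($61), Car 63→Request R6 ($42), Car 85→Request R2 ($47) — total 49+61+42+47 = $199.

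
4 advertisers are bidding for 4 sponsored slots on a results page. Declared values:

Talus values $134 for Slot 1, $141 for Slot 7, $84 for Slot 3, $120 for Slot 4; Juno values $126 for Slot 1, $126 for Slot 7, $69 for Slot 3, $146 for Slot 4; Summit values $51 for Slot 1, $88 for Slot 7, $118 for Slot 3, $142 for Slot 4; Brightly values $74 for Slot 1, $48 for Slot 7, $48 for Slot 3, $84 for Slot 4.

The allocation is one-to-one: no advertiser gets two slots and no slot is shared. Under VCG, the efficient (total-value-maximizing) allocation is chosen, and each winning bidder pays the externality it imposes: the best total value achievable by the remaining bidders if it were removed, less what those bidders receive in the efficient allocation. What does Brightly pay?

Efficient allocation: Talus→Slot 7 ($141), Juno→Slot 4 ($146), Summit→Slot 3 ($118), Brightly→Slot 1 ($74); total welfare W = $479.
Brightly receives Slot 1 at value $74, so the others get W − 74 = $405.
Without Brightly: best allocation of the remaining 3 bidders over all 4 slots is Talus→Slot 7 ($141), Juno→Slot 1 ($126), Summit→Slot 4 ($142), total $409.
VCG payment = (others' best without Brightly) − (others' welfare with Brightly) = 409 − 405 = $4.

Brightly pays $4.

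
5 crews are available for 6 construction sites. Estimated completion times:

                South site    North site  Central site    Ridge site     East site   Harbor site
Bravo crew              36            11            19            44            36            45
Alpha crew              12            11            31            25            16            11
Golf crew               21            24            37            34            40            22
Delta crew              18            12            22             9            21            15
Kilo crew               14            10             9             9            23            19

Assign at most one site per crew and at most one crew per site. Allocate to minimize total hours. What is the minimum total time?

Minimum total: 61 hours

This is the linear assignment problem.
Optimal: Bravo crew→North site (11 hours), Alpha crew→Harbor site (11 hours), Golf crew→South site (21 hours), Delta crew→Ridge site (9 hours), Kilo crew→Central site (9 hours) — total 11+11+21+9+9 = 61 hours.
Column-greedy (each site in turn goes to its cheapest remaining crew) gives 90 hours, worse by 29.
Next-best assignment: Bravo crew→North site, Alpha crew→South site, Golf crew→Harbor site, Delta crew→Ridge site, Kilo crew→Central site = 63 hours.
No other one-to-one assignment undercuts 61 hours.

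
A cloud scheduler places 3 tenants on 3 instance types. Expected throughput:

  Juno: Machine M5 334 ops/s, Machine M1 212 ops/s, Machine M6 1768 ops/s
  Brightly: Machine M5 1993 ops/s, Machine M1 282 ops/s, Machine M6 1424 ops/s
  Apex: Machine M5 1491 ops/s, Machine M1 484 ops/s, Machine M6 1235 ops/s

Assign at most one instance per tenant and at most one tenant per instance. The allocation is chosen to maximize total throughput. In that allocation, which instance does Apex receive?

This is a one-to-one assignment (maximum-weight bipartite matching).
Optimal: Juno→Machine M6 (1768 ops/s), Brightly→Machine M5 (1993 ops/s), Apex→Machine M1 (484 ops/s) — total 1768+1993+484 = 4245 ops/s.
Next-best assignment: Juno→Machine M6, Brightly→Machine M1, Apex→Machine M5 = 3541 ops/s.
Every other assignment is strictly worse.
Apex's own top instance is Machine M5 (1491 ops/s), but forcing Apex→Machine M5 and reassigning the rest optimally gives only 3541 ops/s — worse by 704.

Apex receives Machine M1.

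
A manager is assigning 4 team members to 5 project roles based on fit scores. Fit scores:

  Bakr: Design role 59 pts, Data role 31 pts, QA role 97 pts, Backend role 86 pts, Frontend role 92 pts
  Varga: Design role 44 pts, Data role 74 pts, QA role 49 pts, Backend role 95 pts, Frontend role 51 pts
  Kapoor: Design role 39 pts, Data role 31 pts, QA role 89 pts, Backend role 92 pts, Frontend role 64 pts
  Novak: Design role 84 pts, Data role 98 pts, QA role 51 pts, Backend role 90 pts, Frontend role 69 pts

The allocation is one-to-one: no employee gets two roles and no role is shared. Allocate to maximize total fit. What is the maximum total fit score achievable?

This is the linear assignment problem.
Optimal: Bakr→Frontend role (92 pts), Varga→Backend role (95 pts), Kapoor→QA role (89 pts), Novak→Data role (98 pts) — total 92+95+89+98 = 374 pts.
Max-entry greedy (repeatedly take the single best remaining cell) gives 354 pts, worse by 20.
Next-best assignment: Bakr→Frontend role, Varga→Backend role, Kapoor→QA role, Novak→Design role = 360 pts.
Swapping Bakr↔Novak (Bakr→Data role 31 pts, Novak→Frontend role 69 pts) loses 90.

Maximum total: 374 pts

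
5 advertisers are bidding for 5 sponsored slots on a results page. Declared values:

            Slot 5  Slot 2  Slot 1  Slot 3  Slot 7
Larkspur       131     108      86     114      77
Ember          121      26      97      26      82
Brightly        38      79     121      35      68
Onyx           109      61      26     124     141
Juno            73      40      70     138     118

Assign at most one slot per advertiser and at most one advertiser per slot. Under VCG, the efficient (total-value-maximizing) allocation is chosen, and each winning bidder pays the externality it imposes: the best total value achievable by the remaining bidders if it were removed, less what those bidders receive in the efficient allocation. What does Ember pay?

Ember pays $23.

Efficient allocation: Larkspur→Slot 2 ($108), Ember→Slot 5 ($121), Brightly→Slot 1 ($121), Onyx→Slot 7 ($141), Juno→Slot 3 ($138); total welfare W = $629.
Ember receives Slot 5 at value $121, so the others get W − 121 = $508.
Without Ember: best allocation of the remaining 4 bidders over all 5 slots is Larkspur→Slot 5 ($131), Brightly→Slot 1 ($121), Onyx→Slot 7 ($141), Juno→Slot 3 ($138), total $531.
VCG payment = (others' best without Ember) − (others' welfare with Ember) = 531 − 508 = $23.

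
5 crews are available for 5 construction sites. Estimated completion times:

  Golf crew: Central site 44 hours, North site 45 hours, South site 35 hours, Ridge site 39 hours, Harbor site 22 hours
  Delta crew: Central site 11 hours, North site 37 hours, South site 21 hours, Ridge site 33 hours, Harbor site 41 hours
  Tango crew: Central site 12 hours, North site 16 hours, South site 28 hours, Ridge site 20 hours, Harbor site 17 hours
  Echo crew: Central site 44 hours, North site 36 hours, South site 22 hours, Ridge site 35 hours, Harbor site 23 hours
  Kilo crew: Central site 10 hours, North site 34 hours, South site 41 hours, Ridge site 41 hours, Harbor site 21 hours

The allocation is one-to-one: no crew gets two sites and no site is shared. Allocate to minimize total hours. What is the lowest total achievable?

Min total: 103 hours

Optimal: Golf crew→Harbor site (22 hours), Delta crew→Ridge site (33 hours), Tango crew→North site (16 hours), Echo crew→South site (22 hours), Kilo crew→Central site (10 hours) — total 22+33+16+22+10 = 103 hours.
Min-entry greedy (repeatedly take the single cheapest remaining cell) gives 104 hours, worse by 1.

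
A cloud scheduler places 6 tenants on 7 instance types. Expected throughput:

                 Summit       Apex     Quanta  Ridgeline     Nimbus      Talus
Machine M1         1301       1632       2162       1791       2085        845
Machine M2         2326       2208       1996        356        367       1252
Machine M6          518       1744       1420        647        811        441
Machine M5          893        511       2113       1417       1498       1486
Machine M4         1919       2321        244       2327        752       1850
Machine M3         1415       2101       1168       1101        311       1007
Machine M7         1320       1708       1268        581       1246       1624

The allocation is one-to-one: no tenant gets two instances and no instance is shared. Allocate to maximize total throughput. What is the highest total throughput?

Max total: 12576 ops/s

Optimal: Summit→Machine M2 (2326 ops/s), Apex→Machine M3 (2101 ops/s), Quanta→Machine M5 (2113 ops/s), Ridgeline→Machine M4 (2327 ops/s), Nimbus→Machine M1 (2085 ops/s), Talus→Machine M7 (1624 ops/s) — total 2326+2101+2113+2327+2085+1624 = 12576 ops/s.
Max-entry greedy (repeatedly take the single best remaining cell) gives 12038 ops/s, worse by 538.
Next-best assignment: Summit→Machine M2, Apex→Machine M6, Quanta→Machine M5, Ridgeline→Machine M4, Nimbus→Machine M1, Talus→Machine M7 = 12219 ops/s.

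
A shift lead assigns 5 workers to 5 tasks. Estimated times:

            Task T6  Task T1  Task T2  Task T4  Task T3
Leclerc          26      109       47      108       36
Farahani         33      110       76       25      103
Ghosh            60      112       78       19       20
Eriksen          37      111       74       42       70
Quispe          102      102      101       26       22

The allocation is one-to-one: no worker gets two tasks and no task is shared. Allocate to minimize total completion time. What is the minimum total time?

Min total: 231 min

Optimal: Leclerc→Task T2 (47 min), Farahani→Task T4 (25 min), Ghosh→Task T3 (20 min), Eriksen→Task T6 (37 min), Quispe→Task T1 (102 min) — total 47+25+20+37+102 = 231 min.
Column-greedy (each task in turn goes to its cheapest remaining worker) gives 324 min, worse by 93.
Checked against all permutations: 231 min is optimal.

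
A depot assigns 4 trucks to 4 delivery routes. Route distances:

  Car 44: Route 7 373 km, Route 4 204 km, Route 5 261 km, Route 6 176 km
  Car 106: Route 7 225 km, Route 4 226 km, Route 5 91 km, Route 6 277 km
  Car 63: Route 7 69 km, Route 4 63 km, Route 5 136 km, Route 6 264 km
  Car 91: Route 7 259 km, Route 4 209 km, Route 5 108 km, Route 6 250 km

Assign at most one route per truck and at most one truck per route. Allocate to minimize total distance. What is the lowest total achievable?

Optimal: Car 44→Route 6 (176 km), Car 106→Route 5 (91 km), Car 63→Route 7 (69 km), Car 91→Route 4 (209 km) — total 176+91+69+209 = 545 km.
Column-greedy (each route in turn goes to its cheapest remaining truck) gives 614 km, worse by 69.
Swapping Car 63↔Car 106 (Car 63→Route 5 136 km, Car 106→Route 7 225 km) adds 201.
Checked against all permutations: 545 km is optimal.

Min total: 545 km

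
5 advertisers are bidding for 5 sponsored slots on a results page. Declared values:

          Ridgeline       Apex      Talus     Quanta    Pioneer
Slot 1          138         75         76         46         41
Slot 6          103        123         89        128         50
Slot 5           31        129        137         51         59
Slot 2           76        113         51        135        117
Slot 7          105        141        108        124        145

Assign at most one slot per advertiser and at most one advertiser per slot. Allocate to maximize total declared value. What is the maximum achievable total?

This is the linear assignment problem.
Optimal: Ridgeline→Slot 1 ($138), Apex→Slot 6 ($123), Talus→Slot 5 ($137), Quanta→Slot 2 ($135), Pioneer→Slot 7 ($145) — total 138+123+137+135+145 = $678.
Column-greedy (each slot in turn goes to its best remaining advertiser) gives $661, worse by 17.
Next-best assignment: Ridgeline→Slot 1, Apex→Slot 2, Talus→Slot 5, Quanta→Slot 6, Pioneer→Slot 7 = $661.
Every other assignment is strictly worse.

Max total: $678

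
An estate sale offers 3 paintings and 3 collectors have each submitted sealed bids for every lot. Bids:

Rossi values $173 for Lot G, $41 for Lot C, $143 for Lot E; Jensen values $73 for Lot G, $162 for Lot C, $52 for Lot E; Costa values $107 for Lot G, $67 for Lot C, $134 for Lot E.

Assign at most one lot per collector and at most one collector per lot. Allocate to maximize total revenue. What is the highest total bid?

Optimal: Rossi→Lot G ($173), Jensen→Lot C ($162), Costa→Lot E ($134) — total 173+162+134 = $469.
Swapping Rossi↔Costa (Rossi→Lot E $143, Costa→Lot G $107) loses 57.

Maximum total: $469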